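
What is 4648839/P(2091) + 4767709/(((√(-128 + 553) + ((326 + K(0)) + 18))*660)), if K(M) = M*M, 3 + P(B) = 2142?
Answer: 30440555423557/13871639595 - 4767709*√17/15564252 ≈ 2193.2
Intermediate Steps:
P(B) = 2139 (P(B) = -3 + 2142 = 2139)
K(M) = M²
4648839/P(2091) + 4767709/(((√(-128 + 553) + ((326 + K(0)) + 18))*660)) = 4648839/2139 + 4767709/(((√(-128 + 553) + ((326 + 0²) + 18))*660)) = 4648839*(1/2139) + 4767709/(((√425 + ((326 + 0) + 18))*660)) = 1549613/713 + 4767709/(((5*√17 + (326 + 18))*660)) = 1549613/713 + 4767709/(((5*√17 + 344)*660)) = 1549613/713 + 4767709/(((344 + 5*√17)*660)) = 1549613/713 + 4767709/(227040 + 3300*√17)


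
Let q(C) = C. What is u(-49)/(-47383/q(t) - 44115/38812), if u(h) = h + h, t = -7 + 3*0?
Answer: -3803576/262674313 ≈ -0.014480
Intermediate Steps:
t = -7 (t = -7 + 0 = -7)
u(h) = 2*h
u(-49)/(-47383/q(t) - 44115/38812) = (2*(-49))/(-47383/(-7) - 44115/38812) = -98/(-47383*(-⅐) - 44115*1/38812) = -98/(6769 - 44115/38812) = -98/262674313/38812 = -98*38812/262674313 = -3803576/262674313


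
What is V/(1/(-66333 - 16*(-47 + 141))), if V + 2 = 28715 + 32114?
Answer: -4126321199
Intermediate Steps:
V = 60827 (V = -2 + (28715 + 32114) = -2 + 60829 = 60827)
V/(1/(-66333 - 16*(-47 + 141))) = 60827/(1/(-66333 - 16*(-47 + 141))) = 60827/(1/(-66333 - 16*94)) = 60827/(1/(-66333 - 1504)) = 60827/(1/(-67837)) = 60827/(-1/67837) = 60827*(-67837) = -4126321199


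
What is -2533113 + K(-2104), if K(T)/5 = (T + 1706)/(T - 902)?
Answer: -3807267844/1503 ≈ -2.5331e+6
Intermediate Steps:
K(T) = 5*(1706 + T)/(-902 + T) (K(T) = 5*((T + 1706)/(T - 902)) = 5*((1706 + T)/(-902 + T)) = 5*(1706 + T)/(-902 + T))
-2533113 + K(-2104) = -2533113 + 5*(1706 - 2104)/(-902 - 2104) = -2533113 + 5*(-398)/(-3006) = -2533113 + 5*(-1/3006)*(-398) = -2533113 + 995/1503 = -3807267844/1503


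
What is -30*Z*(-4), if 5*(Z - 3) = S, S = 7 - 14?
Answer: 192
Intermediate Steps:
S = -7
Z = 8/5 (Z = 3 + (⅕)*(-7) = 3 - 7/5 = 8/5 ≈ 1.6000)
-30*Z*(-4) = -48*(-4) = -30*(-32/5) = 192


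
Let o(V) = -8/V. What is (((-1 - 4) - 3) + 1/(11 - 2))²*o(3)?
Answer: -40328/243 ≈ -165.96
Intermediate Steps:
(((-1 - 4) - 3) + 1/(11 - 2))²*o(3) = (((-1 - 4) - 3) + 1/(11 - 2))²*(-8/3) = ((-5 - 3) + 1/9)²*(-8*⅓) = (-8 + ⅑)²*(-8/3) = (-71/9)²*(-8/3) = (5041/81)*(-8/3) = -40328/243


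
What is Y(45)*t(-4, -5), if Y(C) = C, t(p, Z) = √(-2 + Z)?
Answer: 45*I*√7 ≈ 119.06*I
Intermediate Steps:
Y(45)*t(-4, -5) = 45*√(-2 - 5) = 45*√(-7) = 45*(I*√7) = 45*I*√7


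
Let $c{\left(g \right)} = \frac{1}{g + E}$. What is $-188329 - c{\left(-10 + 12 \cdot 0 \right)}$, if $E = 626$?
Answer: $- \frac{116010665}{616} \approx -1.8833 \cdot 10^{5}$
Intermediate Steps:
$c{\left(g \right)} = \frac{1}{626 + g}$ ($c{\left(g \right)} = \frac{1}{g + 626} = \frac{1}{626 + g}$)
$-188329 - c{\left(-10 + 12 \cdot 0 \right)} = -188329 - \frac{1}{626 + \left(-10 + 12 \cdot 0\right)} = -188329 - \frac{1}{626 + \left(-10 + 0\right)} = -188329 - \frac{1}{626 - 10} = -188329 - \frac{1}{616} = - \frac{116010665}{616}$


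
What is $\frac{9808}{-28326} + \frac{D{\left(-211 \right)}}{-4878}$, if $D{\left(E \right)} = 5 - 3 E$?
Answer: $- \frac{5492951}{11514519} \approx -0.47705$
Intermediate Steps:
$\frac{9808}{-28326} + \frac{D{\left(-211 \right)}}{-4878} = \frac{9808}{-28326} + \frac{5 - -633}{-4878} = 9808 \left(- \frac{1}{28326}\right) + \left(5 + 633\right) \left(- \frac{1}{4878}\right) = - \frac{4904}{14163} + 638 \left(- \frac{1}{4878}\right) = - \frac{4904}{14163} - \frac{319}{2439} = - \frac{5492951}{11514519}$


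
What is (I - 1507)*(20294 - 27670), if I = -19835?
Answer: 157418592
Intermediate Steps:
(I - 1507)*(20294 - 27670) = (-19835 - 1507)*(20294 - 27670) = -21342*(-7376) = 157418592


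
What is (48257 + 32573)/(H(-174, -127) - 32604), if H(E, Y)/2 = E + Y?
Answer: -40415/16603 ≈ -2.4342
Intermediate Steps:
H(E, Y) = 2*E + 2*Y (H(E, Y) = 2*(E + Y) = 2*E + 2*Y)
(48257 + 32573)/(H(-174, -127) - 32604) = (48257 + 32573)/((2*(-174) + 2*(-127)) - 32604) = 80830/((-348 - 254) - 32604) = 80830/(-602 - 32604) = 80830/(-33206) = 80830*(-1/33206) = -40415/16603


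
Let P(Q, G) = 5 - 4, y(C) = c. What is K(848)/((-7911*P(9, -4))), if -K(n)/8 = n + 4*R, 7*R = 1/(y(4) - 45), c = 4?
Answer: 648992/756819 ≈ 0.85753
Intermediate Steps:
y(C) = 4
R = -1/287 (R = 1/(7*(4 - 45)) = (⅐)/(-41) = (⅐)*(-1/41) = -1/287 ≈ -0.0034843)
P(Q, G) = 1
K(n) = 32/287 - 8*n (K(n) = -8*(n + 4*(-1/287)) = -8*(n - 4/287) = -8*(-4/287 + n) = 32/287 - 8*n)
K(848)/((-7911*P(9, -4))) = (32/287 - 8*848)/((-7911*1)) = (32/287 - 6784)/(-7911) = -1946976/287*(-1/7911) = 648992/756819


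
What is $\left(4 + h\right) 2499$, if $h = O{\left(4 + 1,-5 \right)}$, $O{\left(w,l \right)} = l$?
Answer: $-2499$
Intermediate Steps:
$h = -5$
$\left(4 + h\right) 2499 = \left(4 - 5\right) 2499 = \left(-1\right) 2499 = -2499$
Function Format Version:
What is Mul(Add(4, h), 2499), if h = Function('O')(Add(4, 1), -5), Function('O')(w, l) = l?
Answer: -2499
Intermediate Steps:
h = -5
Mul(Add(4, h), 2499) = Mul(Add(4, -5), 2499) = Mul(-1, 2499) = -2499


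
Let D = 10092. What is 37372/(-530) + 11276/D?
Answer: -46397743/668595 ≈ -69.396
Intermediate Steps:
37372/(-530) + 11276/D = 37372/(-530) + 11276/10092 = 37372*(-1/530) + 11276*(1/10092) = -18686/265 + 2819/2523 = -46397743/668595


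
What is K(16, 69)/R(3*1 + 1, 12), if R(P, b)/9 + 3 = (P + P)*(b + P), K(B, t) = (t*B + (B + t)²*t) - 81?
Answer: 166516/375 ≈ 444.04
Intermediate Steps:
K(B, t) = -81 + B*t + t*(B + t)² (K(B, t) = (B*t + t*(B + t)²) - 81 = -81 + B*t + t*(B + t)²)
R(P, b) = -27 + 18*P*(P + b) (R(P, b) = -27 + 9*((P + P)*(b + P)) = -27 + 9*((2*P)*(P + b)) = -27 + 9*(2*P*(P + b)) = -27 + 18*P*(P + b))
K(16, 69)/R(3*1 + 1, 12) = (-81 + 16*69 + 69*(16 + 69)²)/(-27 + 18*(3*1 + 1)² + 18*(3*1 + 1)*12) = (-81 + 1104 + 69*85²)/(-27 + 18*(3 + 1)² + 18*(3 + 1)*12) = (-81 + 1104 + 69*7225)/(-27 + 18*4² + 18*4*12) = (-81 + 1104 + 498525)/(-27 + 18*16 + 864) = 499548/(-27 + 288 + 864) = 499548/1125 = 499548*(1/1125) = 166516/375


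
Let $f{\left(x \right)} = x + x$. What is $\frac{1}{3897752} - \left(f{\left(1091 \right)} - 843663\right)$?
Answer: $\frac{3279884250713}{3897752} \approx 8.4148 \cdot 10^{5}$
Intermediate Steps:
$f{\left(x \right)} = 2 x$
$\frac{1}{3897752} - \left(f{\left(1091 \right)} - 843663\right) = \frac{1}{3897752} - \left(2 \cdot 1091 - 843663\right) = \frac{1}{3897752} - \left(2182 - 843663\right) = \frac{1}{3897752} - -841481 = \frac{1}{3897752} + 841481 = \frac{3279884250713}{3897752}$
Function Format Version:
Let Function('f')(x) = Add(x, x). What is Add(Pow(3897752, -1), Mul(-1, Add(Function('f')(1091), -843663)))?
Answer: Rational(3279884250713, 3897752) ≈ 8.4148e+5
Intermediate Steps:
Function('f')(x) = Mul(2, x)
Add(Pow(3897752, -1), Mul(-1, Add(Function('f')(1091), -843663))) = Add(Pow(3897752, -1), Mul(-1, Add(Mul(2, 1091), -843663))) = Add(Rational(1, 3897752), Mul(-1, Add(2182, -843663))) = Add(Rational(1, 3897752), Mul(-1, -841481)) = Add(Rational(1, 3897752), 841481) = Rational(3279884250713, 3897752)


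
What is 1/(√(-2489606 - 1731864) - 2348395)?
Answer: -469679/1102992659499 - I*√4221470/5514963297495 ≈ -4.2582e-7 - 3.7255e-10*I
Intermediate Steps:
1/(√(-2489606 - 1731864) - 2348395) = 1/(√(-4221470) - 2348395) = 1/(I*√4221470 - 2348395) = 1/(-2348395 + I*√4221470)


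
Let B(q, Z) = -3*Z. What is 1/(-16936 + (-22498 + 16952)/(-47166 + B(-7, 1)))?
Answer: -47169/798848638 ≈ -5.9046e-5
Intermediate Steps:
1/(-16936 + (-22498 + 16952)/(-47166 + B(-7, 1))) = 1/(-16936 + (-22498 + 16952)/(-47166 - 3*1)) = 1/(-16936 - 5546/(-47166 - 3)) = 1/(-16936 - 5546/(-47169)) = 1/(-16936 - 5546*(-1/47169)) = 1/(-16936 + 5546/47169) = 1/(-798848638/47169) = -47169/798848638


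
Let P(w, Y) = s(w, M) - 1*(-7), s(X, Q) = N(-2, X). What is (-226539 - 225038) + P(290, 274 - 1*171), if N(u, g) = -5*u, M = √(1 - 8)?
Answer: -451560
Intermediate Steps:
M = I*√7 (M = √(-7) = I*√7 ≈ 2.6458*I)
s(X, Q) = 10 (s(X, Q) = -5*(-2) = 10)
P(w, Y) = 17 (P(w, Y) = 10 - 1*(-7) = 10 + 7 = 17)
(-226539 - 225038) + P(290, 274 - 1*171) = (-226539 - 225038) + 17 = -451577 + 17 = -451560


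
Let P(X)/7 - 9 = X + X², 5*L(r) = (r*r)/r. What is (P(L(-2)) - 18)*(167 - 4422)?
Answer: -921633/5 ≈ -1.8433e+5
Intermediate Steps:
L(r) = r/5 (L(r) = ((r*r)/r)/5 = (r²/r)/5 = r/5)
P(X) = 63 + 7*X + 7*X² (P(X) = 63 + 7*(X + X²) = 63 + (7*X + 7*X²) = 63 + 7*X + 7*X²)
(P(L(-2)) - 18)*(167 - 4422) = ((63 + 7*((⅕)*(-2)) + 7*((⅕)*(-2))²) - 18)*(167 - 4422) = ((63 + 7*(-⅖) + 7*(-⅖)²) - 18)*(-4255) = ((63 - 14/5 + 7*(4/25)) - 18)*(-4255) = ((63 - 14/5 + 28/25) - 18)*(-4255) = (1533/25 - 18)*(-4255) = (1083/25)*(-4255) = -921633/5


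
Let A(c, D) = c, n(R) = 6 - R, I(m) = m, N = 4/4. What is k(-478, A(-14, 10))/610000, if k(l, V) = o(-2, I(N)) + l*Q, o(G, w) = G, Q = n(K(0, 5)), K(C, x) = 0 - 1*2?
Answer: -1913/305000 ≈ -0.0062721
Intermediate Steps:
K(C, x) = -2 (K(C, x) = 0 - 2 = -2)
N = 1 (N = 4*(¼) = 1)
Q = 8 (Q = 6 - 1*(-2) = 6 + 2 = 8)
k(l, V) = -2 + 8*l (k(l, V) = -2 + l*8 = -2 + 8*l)
k(-478, A(-14, 10))/610000 = (-2 + 8*(-478))/610000 = (-2 - 3824)*(1/610000) = -3826*1/610000 = -1913/305000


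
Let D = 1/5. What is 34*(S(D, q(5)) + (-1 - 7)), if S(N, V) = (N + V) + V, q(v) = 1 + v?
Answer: 714/5 ≈ 142.80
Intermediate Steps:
D = ⅕ ≈ 0.20000
S(N, V) = N + 2*V
34*(S(D, q(5)) + (-1 - 7)) = 34*((⅕ + 2*(1 + 5)) + (-1 - 7)) = 34*((⅕ + 2*6) - 8) = 34*((⅕ + 12) - 8) = 34*(61/5 - 8) = 34*(21/5) = 714/5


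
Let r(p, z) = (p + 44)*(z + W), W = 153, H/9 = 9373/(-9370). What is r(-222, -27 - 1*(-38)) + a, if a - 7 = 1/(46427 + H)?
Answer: -12693625624735/434936633 ≈ -29185.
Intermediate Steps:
H = -84357/9370 (H = 9*(9373/(-9370)) = 9*(9373*(-1/9370)) = 9*(-9373/9370) = -84357/9370 ≈ -9.0029)
a = 3044565801/434936633 (a = 7 + 1/(46427 - 84357/9370) = 7 + 1/(434936633/9370) = 7 + 9370/434936633 = 3044565801/434936633 ≈ 7.0000)
r(p, z) = (44 + p)*(153 + z) (r(p, z) = (p + 44)*(z + 153) = (44 + p)*(153 + z))
r(-222, -27 - 1*(-38)) + a = (6732 + 44*(-27 - 1*(-38)) + 153*(-222) - 222*(-27 - 1*(-38))) + 3044565801/434936633 = (6732 + 44*(-27 + 38) - 33966 - 222*(-27 + 38)) + 3044565801/434936633 = (6732 + 44*11 - 33966 - 222*11) + 3044565801/434936633 = (6732 + 484 - 33966 - 2442) + 3044565801/434936633 = -29192 + 3044565801/434936633 = -12693625624735/434936633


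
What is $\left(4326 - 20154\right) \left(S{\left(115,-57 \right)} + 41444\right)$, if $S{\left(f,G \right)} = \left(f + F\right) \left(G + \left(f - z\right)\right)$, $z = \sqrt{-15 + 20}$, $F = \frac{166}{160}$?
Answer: $- \frac{7625008419}{10} + \frac{36732831 \sqrt{5}}{20} \approx -7.5839 \cdot 10^{8}$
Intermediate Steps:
$F = \frac{83}{80}$ ($F = 166 \cdot \frac{1}{160} = \frac{83}{80} \approx 1.0375$)
$z = \sqrt{5} \approx 2.2361$
$S{\left(f,G \right)} = \left(\frac{83}{80} + f\right) \left(G + f - \sqrt{5}\right)$ ($S{\left(f,G \right)} = \left(f + \frac{83}{80}\right) \left(G + \left(f - \sqrt{5}\right)\right) = \left(\frac{83}{80} + f\right) \left(G + f - \sqrt{5}\right)$)
$\left(4326 - 20154\right) \left(S{\left(115,-57 \right)} + 41444\right) = \left(4326 - 20154\right) \left(\left(115^{2} - \frac{83 \sqrt{5}}{80} + \frac{83}{80} \left(-57\right) + \frac{83}{80} \cdot 115 - 6555 - 115 \sqrt{5}\right) + 41444\right) = - 15828 \left(\left(13225 - \frac{83 \sqrt{5}}{80} - \frac{4731}{80} + \frac{1909}{16} - 6555 - 115 \sqrt{5}\right) + 41444\right) = - 15828 \left(\left(\frac{269207}{40} - \frac{9283 \sqrt{5}}{80}\right) + 41444\right) = - 15828 \left(\frac{1926967}{40} - \frac{9283 \sqrt{5}}{80}\right) = - \frac{7625008419}{10} + \frac{36732831 \sqrt{5}}{20}$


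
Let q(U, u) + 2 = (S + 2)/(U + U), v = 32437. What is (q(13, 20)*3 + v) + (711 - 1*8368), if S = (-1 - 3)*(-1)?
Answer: 322071/13 ≈ 24775.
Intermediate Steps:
S = 4 (S = -4*(-1) = 4)
q(U, u) = -2 + 3/U (q(U, u) = -2 + (4 + 2)/(U + U) = -2 + 6/((2*U)) = -2 + 6*(1/(2*U)) = -2 + 3/U)
(q(13, 20)*3 + v) + (711 - 1*8368) = ((-2 + 3/13)*3 + 32437) + (711 - 1*8368) = ((-2 + 3*(1/13))*3 + 32437) + (711 - 8368) = ((-2 + 3/13)*3 + 32437) - 7657 = (-23/13*3 + 32437) - 7657 = (-69/13 + 32437) - 7657 = 421612/13 - 7657 = 322071/13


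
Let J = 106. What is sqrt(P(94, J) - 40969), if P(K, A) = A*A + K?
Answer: I*sqrt(29639) ≈ 172.16*I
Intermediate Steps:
P(K, A) = K + A**2 (P(K, A) = A**2 + K = K + A**2)
sqrt(P(94, J) - 40969) = sqrt((94 + 106**2) - 40969) = sqrt((94 + 11236) - 40969) = sqrt(11330 - 40969) = sqrt(-29639) = I*sqrt(29639)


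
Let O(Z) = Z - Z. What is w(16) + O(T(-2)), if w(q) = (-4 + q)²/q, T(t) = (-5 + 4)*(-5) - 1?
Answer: 9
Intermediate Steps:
T(t) = 4 (T(t) = -1*(-5) - 1 = 5 - 1 = 4)
O(Z) = 0
w(q) = (-4 + q)²/q
w(16) + O(T(-2)) = (-4 + 16)²/16 + 0 = (1/16)*12² + 0 = (1/16)*144 + 0 = 9 + 0 = 9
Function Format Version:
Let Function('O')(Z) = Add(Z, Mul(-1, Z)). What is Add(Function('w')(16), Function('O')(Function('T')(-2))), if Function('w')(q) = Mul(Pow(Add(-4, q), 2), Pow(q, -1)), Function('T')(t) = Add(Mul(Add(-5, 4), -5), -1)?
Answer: 9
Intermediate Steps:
Function('T')(t) = 4 (Function('T')(t) = Add(Mul(-1, -5), -1) = Add(5, -1) = 4)
Function('O')(Z) = 0
Function('w')(q) = Mul(Pow(q, -1), Pow(Add(-4, q), 2))
Add(Function('w')(16), Function('O')(Function('T')(-2))) = Add(Mul(Pow(16, -1), Pow(Add(-4, 16), 2)), 0) = Add(Mul(Rational(1, 16), Pow(12, 2)), 0) = Add(Mul(Rational(1, 16), 144), 0) = Add(9, 0) = 9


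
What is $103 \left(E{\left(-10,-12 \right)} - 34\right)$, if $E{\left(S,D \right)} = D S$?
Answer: $8858$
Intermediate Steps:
$103 \left(E{\left(-10,-12 \right)} - 34\right) = 103 \left(\left(-12\right) \left(-10\right) - 34\right) = 103 \left(120 - 34\right) = 103 \cdot 86 = 8858$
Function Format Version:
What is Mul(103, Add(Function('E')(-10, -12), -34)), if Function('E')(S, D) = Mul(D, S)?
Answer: 8858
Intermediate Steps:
Mul(103, Add(Function('E')(-10, -12), -34)) = Mul(103, Add(Mul(-12, -10), -34)) = Mul(103, Add(120, -34)) = Mul(103, 86) = 8858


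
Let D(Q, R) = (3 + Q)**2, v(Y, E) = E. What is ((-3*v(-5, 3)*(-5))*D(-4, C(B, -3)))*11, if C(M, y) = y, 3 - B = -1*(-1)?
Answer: 495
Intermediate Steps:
B = 2 (B = 3 - (-1)*(-1) = 3 - 1*1 = 3 - 1 = 2)
((-3*v(-5, 3)*(-5))*D(-4, C(B, -3)))*11 = ((-3*3*(-5))*(3 - 4)**2)*11 = (-9*(-5)*(-1)**2)*11 = (45*1)*11 = 45*11 = 495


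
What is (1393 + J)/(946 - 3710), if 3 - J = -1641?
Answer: -3037/2764 ≈ -1.0988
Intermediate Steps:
J = 1644 (J = 3 - 1*(-1641) = 3 + 1641 = 1644)
(1393 + J)/(946 - 3710) = (1393 + 1644)/(946 - 3710) = 3037/(-2764) = 3037*(-1/2764) = -3037/2764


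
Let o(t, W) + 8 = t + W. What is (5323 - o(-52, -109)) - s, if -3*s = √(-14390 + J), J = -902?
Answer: 5492 + 2*I*√3823/3 ≈ 5492.0 + 41.22*I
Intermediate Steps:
o(t, W) = -8 + W + t (o(t, W) = -8 + (t + W) = -8 + (W + t) = -8 + W + t)
s = -2*I*√3823/3 (s = -√(-14390 - 902)/3 = -2*I*√3823/3 ≈ -41.22*I)
(5323 - o(-52, -109)) - s = (5323 - (-8 - 109 - 52)) - (-2)*I*√3823/3 = (5323 - 1*(-169)) + 2*I*√3823/3 = (5323 + 169) + 2*I*√3823/3 = 5492 + 2*I*√3823/3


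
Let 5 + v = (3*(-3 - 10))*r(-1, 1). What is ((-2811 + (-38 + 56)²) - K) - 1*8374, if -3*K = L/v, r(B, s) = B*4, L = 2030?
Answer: -4918003/453 ≈ -10857.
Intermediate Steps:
r(B, s) = 4*B
v = 151 (v = -5 + (3*(-3 - 10))*(4*(-1)) = -5 + (3*(-13))*(-4) = -5 - 39*(-4) = -5 + 156 = 151)
K = -2030/453 (K = -2030/(3*151) = -⅓*2030/151 = -2030/453 ≈ -4.4812)
((-2811 + (-38 + 56)²) - K) - 1*8374 = ((-2811 + (-38 + 56)²) - 1*(-2030/453)) - 1*8374 = ((-2811 + 18²) + 2030/453) - 8374 = ((-2811 + 324) + 2030/453) - 8374 = (-2487 + 2030/453) - 8374 = -1124581/453 - 8374 = -4918003/453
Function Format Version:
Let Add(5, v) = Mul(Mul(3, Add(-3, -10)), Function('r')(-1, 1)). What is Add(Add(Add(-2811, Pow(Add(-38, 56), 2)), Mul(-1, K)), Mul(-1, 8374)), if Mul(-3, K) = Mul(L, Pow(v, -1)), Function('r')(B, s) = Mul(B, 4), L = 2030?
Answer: Rational(-4918003, 453) ≈ -10857.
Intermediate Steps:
Function('r')(B, s) = Mul(4, B)
v = 151 (v = Add(-5, Mul(Mul(3, Add(-3, -10)), Mul(4, -1))) = Add(-5, Mul(Mul(3, -13), -4)) = Add(-5, Mul(-39, -4)) = Add(-5, 156) = 151)
K = Rational(-2030, 453) (K = Mul(Rational(-1, 3), Mul(2030, Pow(151, -1))) = Mul(Rational(-1, 3), Mul(2030, Rational(1, 151))) = Mul(Rational(-1, 3), Rational(2030, 151)) = Rational(-2030, 453) ≈ -4.4812)
Add(Add(Add(-2811, Pow(Add(-38, 56), 2)), Mul(-1, K)), Mul(-1, 8374)) = Add(Add(Add(-2811, Pow(Add(-38, 56), 2)), Mul(-1, Rational(-2030, 453))), Mul(-1, 8374)) = Add(Add(Add(-2811, Pow(18, 2)), Rational(2030, 453)), -8374) = Add(Add(Add(-2811, 324), Rational(2030, 453)), -8374) = Add(Add(-2487, Rational(2030, 453)), -8374) = Add(Rational(-1124581, 453), -8374) = Rational(-4918003, 453)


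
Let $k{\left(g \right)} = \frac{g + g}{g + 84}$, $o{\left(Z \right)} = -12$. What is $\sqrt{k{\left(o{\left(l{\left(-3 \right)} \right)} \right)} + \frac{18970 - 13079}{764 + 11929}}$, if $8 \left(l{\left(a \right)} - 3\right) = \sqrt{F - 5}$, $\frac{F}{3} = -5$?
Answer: $\frac{2 \sqrt{5267595}}{12693} \approx 0.36164$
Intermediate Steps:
$F = -15$ ($F = 3 \left(-5\right) = -15$)
$l{\left(a \right)} = 3 + \frac{i \sqrt{5}}{4}$ ($l{\left(a \right)} = 3 + \frac{\sqrt{-15 - 5}}{8} = 3 + \frac{\sqrt{-20}}{8} = 3 + \frac{2 i \sqrt{5}}{8} = 3 + \frac{i \sqrt{5}}{4}$)
$k{\left(g \right)} = \frac{2 g}{84 + g}$
$\sqrt{k{\left(o{\left(l{\left(-3 \right)} \right)} \right)} + \frac{18970 - 13079}{764 + 11929}} = \sqrt{2 \left(-12\right) \frac{1}{84 - 12} + \frac{18970 - 13079}{764 + 11929}} = \sqrt{2 \left(-12\right) \frac{1}{72} + \frac{5891}{12693}} = \sqrt{2 \left(-12\right) \frac{1}{72} + 5891 \cdot \frac{1}{12693}} = \sqrt{- \frac{1}{3} + \frac{5891}{12693}} = \sqrt{\frac{1660}{12693}} = \frac{2 \sqrt{5267595}}{12693}$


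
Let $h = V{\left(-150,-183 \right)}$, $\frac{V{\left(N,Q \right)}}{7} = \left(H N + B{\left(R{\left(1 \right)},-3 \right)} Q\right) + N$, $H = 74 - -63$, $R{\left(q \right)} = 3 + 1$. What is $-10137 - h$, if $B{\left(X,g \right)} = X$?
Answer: $139887$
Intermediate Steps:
$R{\left(q \right)} = 4$
$H = 137$ ($H = 74 + 63 = 137$)
$V{\left(N,Q \right)} = 28 Q + 966 N$ ($V{\left(N,Q \right)} = 7 \left(\left(137 N + 4 Q\right) + N\right) = 7 \left(\left(4 Q + 137 N\right) + N\right) = 7 \left(4 Q + 138 N\right) = 28 Q + 966 N$)
$h = -150024$ ($h = 28 \left(-183\right) + 966 \left(-150\right) = -5124 - 144900 = -150024$)
$-10137 - h = -10137 - -150024 = -10137 + 150024 = 139887$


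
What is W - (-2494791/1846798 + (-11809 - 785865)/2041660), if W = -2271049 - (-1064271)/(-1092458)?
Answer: -1169348427574417043881893/514893700087687930 ≈ -2.2710e+6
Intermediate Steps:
W = -2481026712713/1092458 (W = -2271049 - (-1064271)*(-1)/1092458 = -2271049 - 1*1064271/1092458 = -2271049 - 1064271/1092458 = -2481026712713/1092458 ≈ -2.2710e+6)
W - (-2494791/1846798 + (-11809 - 785865)/2041660) = -2481026712713/1092458 - (-2494791/1846798 + (-11809 - 785865)/2041660) = -2481026712713/1092458 - (-2494791*1/1846798 - 797674*1/2041660) = -2481026712713/1092458 - (-2494791/1846798 - 398837/1020830) = -2481026712713/1092458 - 1*(-820832217614/471316700585) = -2481026712713/1092458 + 820832217614/471316700585 = -1169348427574417043881893/514893700087687930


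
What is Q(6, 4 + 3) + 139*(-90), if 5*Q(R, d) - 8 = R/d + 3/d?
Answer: -87557/7 ≈ -12508.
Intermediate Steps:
Q(R, d) = 8/5 + 3/(5*d) + R/(5*d) (Q(R, d) = 8/5 + (R/d + 3/d)/5 = 8/5 + (3/d + R/d)/5 = 8/5 + (3/(5*d) + R/(5*d)) = 8/5 + 3/(5*d) + R/(5*d))
Q(6, 4 + 3) + 139*(-90) = (3 + 6 + 8*(4 + 3))/(5*(4 + 3)) + 139*(-90) = (⅕)*(3 + 6 + 8*7)/7 - 12510 = (⅕)*(⅐)*(3 + 6 + 56) - 12510 = (⅕)*(⅐)*65 - 12510 = 13/7 - 12510 = -87557/7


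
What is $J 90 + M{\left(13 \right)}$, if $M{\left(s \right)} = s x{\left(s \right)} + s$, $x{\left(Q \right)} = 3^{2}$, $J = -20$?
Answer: $-1670$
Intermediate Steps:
$x{\left(Q \right)} = 9$
$M{\left(s \right)} = 10 s$ ($M{\left(s \right)} = s 9 + s = 9 s + s = 10 s$)
$J 90 + M{\left(13 \right)} = \left(-20\right) 90 + 10 \cdot 13 = -1800 + 130 = -1670$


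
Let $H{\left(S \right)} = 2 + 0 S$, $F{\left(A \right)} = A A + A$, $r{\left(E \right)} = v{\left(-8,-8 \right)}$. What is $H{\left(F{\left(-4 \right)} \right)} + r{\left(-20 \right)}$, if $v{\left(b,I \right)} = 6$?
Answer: $8$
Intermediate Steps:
$r{\left(E \right)} = 6$
$F{\left(A \right)} = A + A^{2}$ ($F{\left(A \right)} = A^{2} + A = A + A^{2}$)
$H{\left(S \right)} = 2$ ($H{\left(S \right)} = 2 + 0 = 2$)
$H{\left(F{\left(-4 \right)} \right)} + r{\left(-20 \right)} = 2 + 6 = 8$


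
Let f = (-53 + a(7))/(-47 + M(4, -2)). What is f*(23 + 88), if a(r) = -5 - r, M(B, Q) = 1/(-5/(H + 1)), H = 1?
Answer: 12025/79 ≈ 152.22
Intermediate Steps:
M(B, Q) = -⅖ (M(B, Q) = 1/(-5/(1 + 1)) = 1/(-5/2) = -⅖)
f = 325/237 (f = (-53 + (-5 - 1*7))/(-47 - ⅖) = (-53 + (-5 - 7))/(-237/5) = (-53 - 12)*(-5/237) = -65*(-5/237) = 325/237 ≈ 1.3713)
f*(23 + 88) = 325*(23 + 88)/237 = (325/237)*111 = 12025/79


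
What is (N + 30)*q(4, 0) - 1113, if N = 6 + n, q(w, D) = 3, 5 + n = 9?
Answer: -993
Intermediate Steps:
n = 4 (n = -5 + 9 = 4)
N = 10 (N = 6 + 4 = 10)
(N + 30)*q(4, 0) - 1113 = (10 + 30)*3 - 1113 = 40*3 - 1113 = 120 - 1113 = -993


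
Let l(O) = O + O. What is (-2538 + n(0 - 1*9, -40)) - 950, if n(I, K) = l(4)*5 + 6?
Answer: -3442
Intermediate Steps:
l(O) = 2*O
n(I, K) = 46 (n(I, K) = (2*4)*5 + 6 = 8*5 + 6 = 40 + 6 = 46)
(-2538 + n(0 - 1*9, -40)) - 950 = (-2538 + 46) - 950 = -2492 - 950 = -3442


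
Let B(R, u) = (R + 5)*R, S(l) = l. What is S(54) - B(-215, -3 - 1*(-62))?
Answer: -45096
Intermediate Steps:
B(R, u) = R*(5 + R) (B(R, u) = (5 + R)*R = R*(5 + R))
S(54) - B(-215, -3 - 1*(-62)) = 54 - (-215)*(5 - 215) = 54 - (-215)*(-210) = 54 - 1*45150 = 54 - 45150 = -45096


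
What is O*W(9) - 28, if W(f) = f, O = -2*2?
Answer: -64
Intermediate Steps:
O = -4
O*W(9) - 28 = -4*9 - 28 = -36 - 28 = -64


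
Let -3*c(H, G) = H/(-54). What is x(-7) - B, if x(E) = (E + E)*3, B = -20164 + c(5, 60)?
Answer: 3259759/162 ≈ 20122.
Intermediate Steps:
c(H, G) = H/162 (c(H, G) = -H/(3*(-54)) = -H*(-1)/(3*54) = -(-1)*H/162 = H/162)
B = -3266563/162 (B = -20164 + (1/162)*5 = -20164 + 5/162 = -3266563/162 ≈ -20164.)
x(E) = 6*E (x(E) = (2*E)*3 = 6*E)
x(-7) - B = 6*(-7) - 1*(-3266563/162) = -42 + 3266563/162 = 3259759/162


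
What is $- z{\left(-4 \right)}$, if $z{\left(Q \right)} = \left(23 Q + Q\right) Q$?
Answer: $-384$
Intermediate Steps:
$z{\left(Q \right)} = 24 Q^{2}$ ($z{\left(Q \right)} = 24 Q Q = 24 Q^{2}$)
$- z{\left(-4 \right)} = - 24 \left(-4\right)^{2} = - 24 \cdot 16 = \left(-1\right) 384 = -384$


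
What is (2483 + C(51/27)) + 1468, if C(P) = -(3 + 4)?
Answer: 3944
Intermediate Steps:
C(P) = -7 (C(P) = -1*7 = -7)
(2483 + C(51/27)) + 1468 = (2483 - 7) + 1468 = 2476 + 1468 = 3944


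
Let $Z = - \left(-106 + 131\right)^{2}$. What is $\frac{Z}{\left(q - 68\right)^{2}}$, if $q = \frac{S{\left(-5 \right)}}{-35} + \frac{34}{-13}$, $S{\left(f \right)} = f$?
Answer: $- \frac{5175625}{41126569} \approx -0.12585$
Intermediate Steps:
$q = - \frac{225}{91}$ ($q = - \frac{5}{-35} + \frac{34}{-13} = \left(-5\right) \left(- \frac{1}{35}\right) + 34 \left(- \frac{1}{13}\right) = \frac{1}{7} - \frac{34}{13} = - \frac{225}{91} \approx -2.4725$)
$Z = -625$ ($Z = - 25^{2} = \left(-1\right) 625 = -625$)
$\frac{Z}{\left(q - 68\right)^{2}} = - \frac{625}{\left(- \frac{225}{91} - 68\right)^{2}} = - \frac{625}{\left(- \frac{6413}{91}\right)^{2}} = - \frac{625}{\frac{41126569}{8281}} = \left(-625\right) \frac{8281}{41126569} = - \frac{5175625}{41126569}$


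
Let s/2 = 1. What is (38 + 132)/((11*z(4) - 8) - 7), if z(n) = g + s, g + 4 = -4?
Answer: -170/81 ≈ -2.0988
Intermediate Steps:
g = -8 (g = -4 - 4 = -8)
s = 2 (s = 2*1 = 2)
z(n) = -6 (z(n) = -8 + 2 = -6)
(38 + 132)/((11*z(4) - 8) - 7) = (38 + 132)/((11*(-6) - 8) - 7) = 170/((-66 - 8) - 7) = 170/(-74 - 7) = 170/(-81) = 170*(-1/81) = -170/81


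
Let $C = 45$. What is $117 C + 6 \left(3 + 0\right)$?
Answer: $5283$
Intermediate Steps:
$117 C + 6 \left(3 + 0\right) = 117 \cdot 45 + 6 \left(3 + 0\right) = 5265 + 6 \cdot 3 = 5265 + 18 = 5283$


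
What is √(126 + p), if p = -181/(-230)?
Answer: 11*√55430/230 ≈ 11.260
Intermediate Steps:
p = 181/230 (p = -181*(-1/230) = 181/230 ≈ 0.78696)
√(126 + p) = √(126 + 181/230) = √(29161/230) = 11*√55430/230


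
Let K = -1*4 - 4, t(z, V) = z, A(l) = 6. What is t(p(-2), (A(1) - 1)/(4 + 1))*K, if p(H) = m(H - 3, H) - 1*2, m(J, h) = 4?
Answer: -16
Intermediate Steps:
p(H) = 2 (p(H) = 4 - 1*2 = 4 - 2 = 2)
K = -8 (K = -4 - 4 = -8)
t(p(-2), (A(1) - 1)/(4 + 1))*K = 2*(-8) = -16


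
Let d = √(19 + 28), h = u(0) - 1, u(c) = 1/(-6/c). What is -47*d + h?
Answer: -1 - 47*√47 ≈ -323.22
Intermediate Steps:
u(c) = -c/6
h = -1 (h = -⅙*0 - 1 = 0 - 1 = -1)
d = √47 ≈ 6.8557
-47*d + h = -47*√47 - 1 = -1 - 47*√47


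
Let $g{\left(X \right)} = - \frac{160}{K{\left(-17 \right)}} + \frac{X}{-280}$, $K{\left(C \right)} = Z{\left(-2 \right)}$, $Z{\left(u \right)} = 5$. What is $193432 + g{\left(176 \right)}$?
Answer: $\frac{6768978}{35} \approx 1.934 \cdot 10^{5}$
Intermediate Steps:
$K{\left(C \right)} = 5$
$g{\left(X \right)} = -32 - \frac{X}{280}$ ($g{\left(X \right)} = - \frac{160}{5} + \frac{X}{-280} = \left(-160\right) \frac{1}{5} + X \left(- \frac{1}{280}\right) = -32 - \frac{X}{280}$)
$193432 + g{\left(176 \right)} = 193432 - \frac{1142}{35} = \frac{6768978}{35}$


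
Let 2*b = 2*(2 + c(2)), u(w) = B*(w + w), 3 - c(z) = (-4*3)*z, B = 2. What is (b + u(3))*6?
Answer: 246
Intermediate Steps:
c(z) = 3 + 12*z (c(z) = 3 - (-4*3)*z = 3 - (-12)*z = 3 + 12*z)
u(w) = 4*w (u(w) = 2*(w + w) = 2*(2*w) = 4*w)
b = 29 (b = (2*(2 + (3 + 12*2)))/2 = (2*(2 + (3 + 24)))/2 = (2*(2 + 27))/2 = (2*29)/2 = (½)*58 = 29)
(b + u(3))*6 = (29 + 4*3)*6 = (29 + 12)*6 = 41*6 = 246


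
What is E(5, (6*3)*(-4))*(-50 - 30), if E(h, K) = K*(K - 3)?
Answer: -432000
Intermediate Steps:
E(h, K) = K*(-3 + K)
E(5, (6*3)*(-4))*(-50 - 30) = (((6*3)*(-4))*(-3 + (6*3)*(-4)))*(-50 - 30) = ((18*(-4))*(-3 + 18*(-4)))*(-80) = -72*(-3 - 72)*(-80) = -72*(-75)*(-80) = 5400*(-80) = -432000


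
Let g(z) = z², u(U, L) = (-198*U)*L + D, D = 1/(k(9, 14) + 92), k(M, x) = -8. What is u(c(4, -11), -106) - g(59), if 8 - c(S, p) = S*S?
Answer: -14396339/84 ≈ -1.7139e+5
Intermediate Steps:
c(S, p) = 8 - S² (c(S, p) = 8 - S*S = 8 - S²)
D = 1/84 (D = 1/(-8 + 92) = 1/84 ≈ 0.011905)
u(U, L) = 1/84 - 198*L*U (u(U, L) = (-198*U)*L + 1/84 = -198*L*U + 1/84 = 1/84 - 198*L*U)
u(c(4, -11), -106) - g(59) = (1/84 - 198*(-106)*(8 - 1*4²)) - 1*59² = (1/84 - 198*(-106)*(8 - 1*16)) - 1*3481 = (1/84 - 198*(-106)*(8 - 16)) - 3481 = (1/84 - 198*(-106)*(-8)) - 3481 = (1/84 - 167904) - 3481 = -14103935/84 - 3481 = -14396339/84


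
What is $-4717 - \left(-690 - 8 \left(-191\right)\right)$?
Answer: $-5555$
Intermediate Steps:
$-4717 - \left(-690 - 8 \left(-191\right)\right) = -4717 - \left(-690 - -1528\right) = -4717 - \left(-690 + 1528\right) = -4717 - 838 = -5555$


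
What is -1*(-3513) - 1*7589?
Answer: -4076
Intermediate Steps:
-1*(-3513) - 1*7589 = 3513 - 7589 = -4076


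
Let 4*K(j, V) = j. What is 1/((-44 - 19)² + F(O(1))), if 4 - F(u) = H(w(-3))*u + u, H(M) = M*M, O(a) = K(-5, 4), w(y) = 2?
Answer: 4/15917 ≈ 0.00025130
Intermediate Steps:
K(j, V) = j/4
O(a) = -5/4 (O(a) = (¼)*(-5) = -5/4)
H(M) = M²
F(u) = 4 - 5*u (F(u) = 4 - (2²*u + u) = 4 - (4*u + u) = 4 - 5*u)
1/((-44 - 19)² + F(O(1))) = 1/((-44 - 19)² + (4 - 5*(-5/4))) = 1/((-63)² + (4 + 25/4)) = 1/(3969 + 41/4) = 1/(15917/4) = 4/15917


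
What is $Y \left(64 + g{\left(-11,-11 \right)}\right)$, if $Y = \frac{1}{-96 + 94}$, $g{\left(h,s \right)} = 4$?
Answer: $-34$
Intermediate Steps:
$Y = - \frac{1}{2}$ ($Y = \frac{1}{-2} = - \frac{1}{2} \approx -0.5$)
$Y \left(64 + g{\left(-11,-11 \right)}\right) = - \frac{64 + 4}{2} = \left(- \frac{1}{2}\right) 68 = -34$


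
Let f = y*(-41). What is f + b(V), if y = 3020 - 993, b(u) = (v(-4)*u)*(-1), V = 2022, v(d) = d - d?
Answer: -83107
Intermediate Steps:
v(d) = 0
b(u) = 0 (b(u) = (0*u)*(-1) = 0*(-1) = 0)
y = 2027
f = -83107 (f = 2027*(-41) = -83107)
f + b(V) = -83107 + 0 = -83107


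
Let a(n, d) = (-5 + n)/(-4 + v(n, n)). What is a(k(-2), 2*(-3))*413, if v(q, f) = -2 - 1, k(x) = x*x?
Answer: 59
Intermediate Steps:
k(x) = x**2
v(q, f) = -3
a(n, d) = 5/7 - n/7 (a(n, d) = (-5 + n)/(-4 - 3) = (-5 + n)/(-7) = (-5 + n)*(-1/7) = 5/7 - n/7)
a(k(-2), 2*(-3))*413 = (5/7 - 1/7*(-2)**2)*413 = (5/7 - 1/7*4)*413 = (5/7 - 4/7)*413 = (1/7)*413 = 59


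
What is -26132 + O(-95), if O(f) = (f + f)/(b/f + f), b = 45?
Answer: -23699919/907 ≈ -26130.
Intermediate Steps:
O(f) = 2*f/(f + 45/f) (O(f) = (f + f)/(45/f + f) = (2*f)/(f + 45/f) = 2*f/(f + 45/f))
-26132 + O(-95) = -26132 + 2*(-95)**2/(45 + (-95)**2) = -26132 + 2*9025/(45 + 9025) = -26132 + 2*9025/9070 = -26132 + 2*9025*(1/9070) = -26132 + 1805/907 = -23699919/907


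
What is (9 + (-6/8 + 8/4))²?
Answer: 1681/16 ≈ 105.06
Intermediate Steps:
(9 + (-6/8 + 8/4))² = (9 + (-6*⅛ + 8*(¼)))² = (9 + (-¾ + 2))² = (9 + 5/4)² = (41/4)² = 1681/16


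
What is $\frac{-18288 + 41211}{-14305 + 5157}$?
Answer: $- \frac{22923}{9148} \approx -2.5058$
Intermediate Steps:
$\frac{-18288 + 41211}{-14305 + 5157} = \frac{22923}{-9148} = 22923 \left(- \frac{1}{9148}\right) = - \frac{22923}{9148}$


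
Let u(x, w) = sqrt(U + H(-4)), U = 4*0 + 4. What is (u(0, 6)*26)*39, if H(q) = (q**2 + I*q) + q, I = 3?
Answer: 2028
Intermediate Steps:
U = 4 (U = 0 + 4 = 4)
H(q) = q**2 + 4*q (H(q) = (q**2 + 3*q) + q = q**2 + 4*q)
u(x, w) = 2 (u(x, w) = sqrt(4 - 4*(4 - 4)) = sqrt(4 - 4*0) = sqrt(4 + 0) = sqrt(4) = 2)
(u(0, 6)*26)*39 = (2*26)*39 = 52*39 = 2028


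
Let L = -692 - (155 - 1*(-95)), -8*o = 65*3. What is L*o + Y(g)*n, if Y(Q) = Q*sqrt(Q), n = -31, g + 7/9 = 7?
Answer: 91845/4 - 3472*sqrt(14)/27 ≈ 22480.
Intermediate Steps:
g = 56/9 (g = -7/9 + 7 = 56/9 ≈ 6.2222)
Y(Q) = Q**(3/2)
o = -195/8 (o = -65*3/8 = -1/8*195 = -195/8 ≈ -24.375)
L = -942 (L = -692 - (155 + 95) = -692 - 1*250 = -692 - 250 = -942)
L*o + Y(g)*n = -942*(-195/8) + (56/9)**(3/2)*(-31) = 91845/4 + (112*sqrt(14)/27)*(-31) = 91845/4 - 3472*sqrt(14)/27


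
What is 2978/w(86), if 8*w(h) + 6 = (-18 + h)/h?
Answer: -64027/14 ≈ -4573.4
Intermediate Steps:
w(h) = -3/4 + (-18 + h)/(8*h) (w(h) = -3/4 + ((-18 + h)/h)/8 = -3/4 + (-18 + h)/(8*h))
2978/w(86) = 2978/(((1/8)*(-18 - 5*86)/86)) = 2978/(((1/8)*(1/86)*(-18 - 430))) = 2978/(((1/8)*(1/86)*(-448))) = 2978/(-28/43) = 2978*(-43/28) = -64027/14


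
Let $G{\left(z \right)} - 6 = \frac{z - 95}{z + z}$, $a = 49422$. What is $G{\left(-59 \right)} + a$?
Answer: $\frac{2916329}{59} \approx 49429.0$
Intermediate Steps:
$G{\left(z \right)} = 6 + \frac{-95 + z}{2 z}$ ($G{\left(z \right)} = 6 + \frac{z - 95}{z + z} = 6 + \frac{-95 + z}{2 z}$)
$G{\left(-59 \right)} + a = \frac{-95 + 13 \left(-59\right)}{2 \left(-59\right)} + 49422 = \frac{1}{2} \left(- \frac{1}{59}\right) \left(-95 - 767\right) + 49422 = \frac{1}{2} \left(- \frac{1}{59}\right) \left(-862\right) + 49422 = \frac{431}{59} + 49422 = \frac{2916329}{59}$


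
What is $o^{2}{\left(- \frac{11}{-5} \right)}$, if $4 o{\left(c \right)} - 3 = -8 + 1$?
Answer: $1$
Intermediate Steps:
$o{\left(c \right)} = -1$ ($o{\left(c \right)} = \frac{3}{4} + \frac{-8 + 1}{4} = \frac{3}{4} + \frac{1}{4} \left(-7\right) = \frac{3}{4} - \frac{7}{4} = -1$)
$o^{2}{\left(- \frac{11}{-5} \right)} = \left(-1\right)^{2} = 1$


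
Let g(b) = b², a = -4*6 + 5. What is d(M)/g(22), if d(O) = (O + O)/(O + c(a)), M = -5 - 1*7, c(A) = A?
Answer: 6/3751 ≈ 0.0015996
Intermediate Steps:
a = -19 (a = -24 + 5 = -19)
M = -12 (M = -5 - 7 = -12)
d(O) = 2*O/(-19 + O) (d(O) = (O + O)/(O - 19) = (2*O)/(-19 + O) = 2*O/(-19 + O))
d(M)/g(22) = (2*(-12)/(-19 - 12))/(22²) = (2*(-12)/(-31))/484 = (2*(-12)*(-1/31))*(1/484) = (24/31)*(1/484) = 6/3751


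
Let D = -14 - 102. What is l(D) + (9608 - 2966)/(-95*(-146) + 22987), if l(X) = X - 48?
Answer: -6037906/36857 ≈ -163.82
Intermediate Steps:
D = -116
l(X) = -48 + X
l(D) + (9608 - 2966)/(-95*(-146) + 22987) = (-48 - 116) + (9608 - 2966)/(-95*(-146) + 22987) = -164 + 6642/(13870 + 22987) = -164 + 6642/36857 = -6037906/36857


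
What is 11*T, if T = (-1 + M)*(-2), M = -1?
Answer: 44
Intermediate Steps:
T = 4 (T = (-1 - 1)*(-2) = -2*(-2) = 4)
11*T = 11*4 = 44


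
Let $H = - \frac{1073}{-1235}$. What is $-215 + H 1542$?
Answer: $\frac{1389041}{1235} \approx 1124.7$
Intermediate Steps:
$H = \frac{1073}{1235}$ ($H = \left(-1073\right) \left(- \frac{1}{1235}\right) = \frac{1073}{1235} \approx 0.86883$)
$-215 + H 1542 = -215 + \frac{1073}{1235} \cdot 1542 = -215 + \frac{1654566}{1235} = \frac{1389041}{1235}$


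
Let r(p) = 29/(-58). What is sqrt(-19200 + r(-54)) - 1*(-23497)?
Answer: 23497 + I*sqrt(76802)/2 ≈ 23497.0 + 138.57*I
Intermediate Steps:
r(p) = -1/2 (r(p) = 29*(-1/58) = -1/2)
sqrt(-19200 + r(-54)) - 1*(-23497) = sqrt(-19200 - 1/2) - 1*(-23497) = sqrt(-38401/2) + 23497 = I*sqrt(76802)/2 + 23497 = 23497 + I*sqrt(76802)/2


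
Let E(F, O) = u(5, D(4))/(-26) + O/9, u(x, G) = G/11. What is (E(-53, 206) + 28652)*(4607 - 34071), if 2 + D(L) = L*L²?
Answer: -1087348383592/1287 ≈ -8.4487e+8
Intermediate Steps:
D(L) = -2 + L³ (D(L) = -2 + L*L² = -2 + L³)
u(x, G) = G/11 (u(x, G) = G*(1/11) = G/11)
E(F, O) = -31/143 + O/9 (E(F, O) = ((-2 + 4³)/11)/(-26) + O/9 = ((-2 + 64)/11)*(-1/26) + O*(⅑) = ((1/11)*62)*(-1/26) + O/9 = (62/11)*(-1/26) + O/9 = -31/143 + O/9)
(E(-53, 206) + 28652)*(4607 - 34071) = ((-31/143 + (⅑)*206) + 28652)*(4607 - 34071) = ((-31/143 + 206/9) + 28652)*(-29464) = (29179/1287 + 28652)*(-29464) = (36904303/1287)*(-29464) = -1087348383592/1287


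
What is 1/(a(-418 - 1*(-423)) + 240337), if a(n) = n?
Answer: 1/240342 ≈ 4.1607e-6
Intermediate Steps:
1/(a(-418 - 1*(-423)) + 240337) = 1/((-418 - 1*(-423)) + 240337) = 1/((-418 + 423) + 240337) = 1/(5 + 240337) = 1/240342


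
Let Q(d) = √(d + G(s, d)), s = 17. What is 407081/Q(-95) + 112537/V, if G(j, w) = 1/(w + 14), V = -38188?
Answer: -112537/38188 - 3663729*I*√481/1924 ≈ -2.9469 - 41763.0*I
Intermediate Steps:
G(j, w) = 1/(14 + w)
Q(d) = √(d + 1/(14 + d))
407081/Q(-95) + 112537/V = 407081/(√((1 - 95*(14 - 95))/(14 - 95))) + 112537/(-38188) = 407081/(√((1 - 95*(-81))/(-81))) + 112537*(-1/38188) = 407081/(√(-(1 + 7695)/81)) - 112537/38188 = 407081/(√(-1/81*7696)) - 112537/38188 = 407081/(√(-7696/81)) - 112537/38188 = 407081/((4*I*√481/9)) - 112537/38188 = 407081*(-9*I*√481/1924) - 112537/38188 = -3663729*I*√481/1924 - 112537/38188 = -112537/38188 - 3663729*I*√481/1924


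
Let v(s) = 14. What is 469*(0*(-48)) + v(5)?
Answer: 14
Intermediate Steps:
469*(0*(-48)) + v(5) = 469*(0*(-48)) + 14 = 469*0 + 14 = 0 + 14 = 14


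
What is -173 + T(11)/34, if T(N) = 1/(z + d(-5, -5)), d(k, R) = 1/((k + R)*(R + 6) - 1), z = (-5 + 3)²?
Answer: -252915/1462 ≈ -172.99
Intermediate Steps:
z = 4 (z = (-2)² = 4)
d(k, R) = 1/(-1 + (6 + R)*(R + k)) (d(k, R) = 1/((R + k)*(6 + R) - 1) = 1/((6 + R)*(R + k) - 1) = 1/(-1 + (6 + R)*(R + k)))
T(N) = 11/43 (T(N) = 1/(4 + 1/(-1 + (-5)² + 6*(-5) + 6*(-5) - 5*(-5))) = 1/(4 + 1/(-1 + 25 - 30 - 30 + 25)) = 1/(4 + 1/(-11)) = 1/(4 - 1/11) = 1/(43/11) = 11/43)
-173 + T(11)/34 = -173 + (11/43)/34 = -173 + (11/43)*(1/34) = -173 + 11/1462 = -252915/1462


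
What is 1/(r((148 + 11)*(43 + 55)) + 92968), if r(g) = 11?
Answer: 1/92979 ≈ 1.0755e-5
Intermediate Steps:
1/(r((148 + 11)*(43 + 55)) + 92968) = 1/(11 + 92968) = 1/92979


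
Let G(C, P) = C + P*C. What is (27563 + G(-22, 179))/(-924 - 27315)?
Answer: -23603/28239 ≈ -0.83583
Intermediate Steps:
G(C, P) = C + C*P
(27563 + G(-22, 179))/(-924 - 27315) = (27563 - 22*(1 + 179))/(-924 - 27315) = (27563 - 22*180)/(-28239) = (27563 - 3960)*(-1/28239) = 23603*(-1/28239) = -23603/28239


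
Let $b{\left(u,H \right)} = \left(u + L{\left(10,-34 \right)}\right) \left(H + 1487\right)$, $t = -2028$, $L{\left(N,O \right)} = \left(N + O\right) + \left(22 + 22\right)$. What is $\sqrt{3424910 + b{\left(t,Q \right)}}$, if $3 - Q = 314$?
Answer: $\sqrt{1063502} \approx 1031.3$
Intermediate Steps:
$Q = -311$ ($Q = 3 - 314 = -311$)
$L{\left(N,O \right)} = 44 + N + O$ ($L{\left(N,O \right)} = \left(N + O\right) + 44 = 44 + N + O$)
$b{\left(u,H \right)} = \left(20 + u\right) \left(1487 + H\right)$ ($b{\left(u,H \right)} = \left(u + \left(44 + 10 - 34\right)\right) \left(H + 1487\right) = \left(u + 20\right) \left(1487 + H\right) = \left(20 + u\right) \left(1487 + H\right)$)
$\sqrt{3424910 + b{\left(t,Q \right)}} = \sqrt{3424910 + \left(29740 + 20 \left(-311\right) + 1487 \left(-2028\right) - -630708\right)} = \sqrt{3424910 + \left(29740 - 6220 - 3015636 + 630708\right)} = \sqrt{3424910 - 2361408} = \sqrt{1063502}$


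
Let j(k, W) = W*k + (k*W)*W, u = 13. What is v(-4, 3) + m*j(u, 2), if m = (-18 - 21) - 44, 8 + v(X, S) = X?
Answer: -6486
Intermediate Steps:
v(X, S) = -8 + X
j(k, W) = W*k + k*W² (j(k, W) = W*k + (W*k)*W = W*k + k*W²)
m = -83 (m = -39 - 44 = -83)
v(-4, 3) + m*j(u, 2) = (-8 - 4) - 166*13*(1 + 2) = -12 - 166*13*3 = -12 - 83*78 = -12 - 6474 = -6486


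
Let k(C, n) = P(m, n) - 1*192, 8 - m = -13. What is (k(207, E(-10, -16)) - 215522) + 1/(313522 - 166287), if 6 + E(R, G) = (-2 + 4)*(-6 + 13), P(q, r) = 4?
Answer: -31760061849/147235 ≈ -2.1571e+5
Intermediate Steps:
m = 21 (m = 8 - 1*(-13) = 8 + 13 = 21)
E(R, G) = 8 (E(R, G) = -6 + (-2 + 4)*(-6 + 13) = -6 + 2*7 = -6 + 14 = 8)
k(C, n) = -188 (k(C, n) = 4 - 1*192 = 4 - 192 = -188)
(k(207, E(-10, -16)) - 215522) + 1/(313522 - 166287) = (-188 - 215522) + 1/(313522 - 166287) = -215710 + 1/147235 = -31760061849/147235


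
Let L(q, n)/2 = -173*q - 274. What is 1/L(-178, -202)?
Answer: 1/61040 ≈ 1.6383e-5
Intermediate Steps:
L(q, n) = -548 - 346*q (L(q, n) = 2*(-173*q - 274) = 2*(-274 - 173*q) = -548 - 346*q)
1/L(-178, -202) = 1/(-548 - 346*(-178)) = 1/(-548 + 61588) = 1/61040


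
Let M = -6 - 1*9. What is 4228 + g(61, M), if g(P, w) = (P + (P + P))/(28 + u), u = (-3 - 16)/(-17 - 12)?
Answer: 1172925/277 ≈ 4234.4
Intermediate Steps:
M = -15 (M = -6 - 9 = -15)
u = 19/29 (u = -19/(-29) = -19*(-1/29) = 19/29 ≈ 0.65517)
g(P, w) = 29*P/277 (g(P, w) = (P + (P + P))/(28 + 19/29) = (P + 2*P)/(831/29) = (3*P)*(29/831) = 29*P/277)
4228 + g(61, M) = 4228 + (29/277)*61 = 4228 + 1769/277 = 1172925/277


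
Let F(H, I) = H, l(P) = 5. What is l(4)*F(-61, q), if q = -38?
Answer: -305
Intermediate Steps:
l(4)*F(-61, q) = 5*(-61) = -305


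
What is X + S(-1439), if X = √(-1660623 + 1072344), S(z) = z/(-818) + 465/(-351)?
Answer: 41573/95706 + I*√588279 ≈ 0.43438 + 766.99*I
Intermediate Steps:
S(z) = -155/117 - z/818 (S(z) = z*(-1/818) + 465*(-1/351) = -z/818 - 155/117 = -155/117 - z/818)
X = I*√588279 (X = √(-588279) = I*√588279 ≈ 766.99*I)
X + S(-1439) = I*√588279 + (-155/117 - 1/818*(-1439)) = I*√588279 + (-155/117 + 1439/818) = I*√588279 + 41573/95706 = 41573/95706 + I*√588279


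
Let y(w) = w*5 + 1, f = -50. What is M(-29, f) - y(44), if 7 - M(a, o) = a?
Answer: -185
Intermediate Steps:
M(a, o) = 7 - a
y(w) = 1 + 5*w (y(w) = 5*w + 1 = 1 + 5*w)
M(-29, f) - y(44) = (7 - 1*(-29)) - (1 + 5*44) = (7 + 29) - (1 + 220) = 36 - 1*221 = 36 - 221 = -185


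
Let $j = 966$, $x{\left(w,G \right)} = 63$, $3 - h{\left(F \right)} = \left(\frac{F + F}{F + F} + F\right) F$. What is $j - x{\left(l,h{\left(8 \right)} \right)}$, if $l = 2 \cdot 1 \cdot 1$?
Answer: $903$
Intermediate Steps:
$l = 2$ ($l = 2 \cdot 1 = 2$)
$h{\left(F \right)} = 3 - F \left(1 + F\right)$ ($h{\left(F \right)} = 3 - \left(\frac{F + F}{F + F} + F\right) F = 3 - \left(\frac{2 F}{2 F} + F\right) F = 3 - \left(2 F \frac{1}{2 F} + F\right) F = 3 - \left(1 + F\right) F = 3 - F \left(1 + F\right)$)
$j - x{\left(l,h{\left(8 \right)} \right)} = 966 - 63 = 903$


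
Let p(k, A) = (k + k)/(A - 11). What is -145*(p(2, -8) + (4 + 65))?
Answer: -189515/19 ≈ -9974.5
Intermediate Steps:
p(k, A) = 2*k/(-11 + A) (p(k, A) = (2*k)/(-11 + A) = 2*k/(-11 + A))
-145*(p(2, -8) + (4 + 65)) = -145*(2*2/(-11 - 8) + (4 + 65)) = -145*(2*2/(-19) + 69) = -145*(2*2*(-1/19) + 69) = -145*(-4/19 + 69) = -145*1307/19 = -189515/19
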